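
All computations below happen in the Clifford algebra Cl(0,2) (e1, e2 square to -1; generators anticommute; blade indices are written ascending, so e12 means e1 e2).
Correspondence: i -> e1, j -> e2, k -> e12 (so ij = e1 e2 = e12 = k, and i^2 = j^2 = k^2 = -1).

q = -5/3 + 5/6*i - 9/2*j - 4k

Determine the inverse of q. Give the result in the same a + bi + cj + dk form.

In blades: q = -5/3 + 5/6*e1 - 9/2*e2 - 4*e12.
With qbar = -5/3 - 5/6*e1 + 9/2*e2 + 4*e12 (scalar fixed, mapped units negated), q qbar = 715/18 (the sum of squared coefficients), so q^-1 = qbar / (715/18) = -6/143 - 3/143*e1 + 81/715*e2 + 72/715*e12; translating back:
Answer: -6/143 - 3/143*i + 81/715*j + 72/715*k


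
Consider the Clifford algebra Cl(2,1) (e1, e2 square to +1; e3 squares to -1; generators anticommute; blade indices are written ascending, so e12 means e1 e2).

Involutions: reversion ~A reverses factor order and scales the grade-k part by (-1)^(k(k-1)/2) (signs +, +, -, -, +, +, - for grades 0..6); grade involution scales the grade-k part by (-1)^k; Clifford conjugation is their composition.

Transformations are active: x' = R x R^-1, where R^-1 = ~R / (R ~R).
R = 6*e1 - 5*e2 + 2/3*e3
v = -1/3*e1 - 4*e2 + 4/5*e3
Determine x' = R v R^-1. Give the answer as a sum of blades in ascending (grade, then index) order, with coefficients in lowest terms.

~R = 6*e1 - 5*e2 + 2/3*e3, and R ~R = 545/9, so R^-1 = ~R / (545/9).
R v = 262/15 - 77/3*e12 + 226/45*e13 - 4/3*e23
Answer: 31021/8175*e1 + 608/545*e2 - 1132/2725*e3


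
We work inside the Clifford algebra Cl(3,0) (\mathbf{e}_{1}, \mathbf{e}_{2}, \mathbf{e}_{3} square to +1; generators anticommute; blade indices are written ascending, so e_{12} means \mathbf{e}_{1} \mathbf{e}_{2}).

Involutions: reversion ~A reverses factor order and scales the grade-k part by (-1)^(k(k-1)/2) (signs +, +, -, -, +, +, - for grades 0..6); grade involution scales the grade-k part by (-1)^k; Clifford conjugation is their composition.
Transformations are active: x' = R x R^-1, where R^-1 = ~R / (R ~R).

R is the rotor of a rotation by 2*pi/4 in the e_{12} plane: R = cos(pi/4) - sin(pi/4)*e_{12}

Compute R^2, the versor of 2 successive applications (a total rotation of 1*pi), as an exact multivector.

The rotor phase is half the rotation angle and phases add under composition, so 2 steps in the e_{12} plane accumulate phase 2*(pi/4) = \frac{\pi}{2}: R^2 = cos(\frac{\pi}{2}) - sin(\frac{\pi}{2})*e_{12}.
cos(\frac{\pi}{2}) = 0 and sin(\frac{\pi}{2}) = 1, so R^2 = -e_{12}. The net rotation is 1*pi; the rotor keeps the half-angle phase exactly.
Answer: -e_{12}


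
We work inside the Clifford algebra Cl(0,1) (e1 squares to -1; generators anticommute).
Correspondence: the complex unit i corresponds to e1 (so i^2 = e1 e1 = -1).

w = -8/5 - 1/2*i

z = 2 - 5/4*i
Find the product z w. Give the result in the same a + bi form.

In blades: z = 2 - 5/4*e1, w = -8/5 - 1/2*e1.
Distribute z over w term by term (generator squares from the signature, products reordered to ascending indices): (2)*w = -16/5 - e1; (-5/4*e1)*w = -5/8 + 2*e1.
Sum: -153/40 + e1; translating back through the correspondence:
Answer: -153/40 + i


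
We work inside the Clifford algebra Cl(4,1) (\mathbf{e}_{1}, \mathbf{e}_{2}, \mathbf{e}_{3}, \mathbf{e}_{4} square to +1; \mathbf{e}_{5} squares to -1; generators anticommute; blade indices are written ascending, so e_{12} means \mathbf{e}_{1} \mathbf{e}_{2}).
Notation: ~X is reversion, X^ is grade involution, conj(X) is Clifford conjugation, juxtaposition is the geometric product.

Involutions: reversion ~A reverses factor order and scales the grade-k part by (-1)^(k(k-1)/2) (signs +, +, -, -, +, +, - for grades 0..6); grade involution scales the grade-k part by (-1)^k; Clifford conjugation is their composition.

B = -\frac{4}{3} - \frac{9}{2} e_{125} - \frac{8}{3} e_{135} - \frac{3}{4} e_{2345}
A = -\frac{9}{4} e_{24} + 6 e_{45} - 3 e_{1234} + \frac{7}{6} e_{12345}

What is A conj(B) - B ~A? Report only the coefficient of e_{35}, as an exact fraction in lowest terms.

first term: \frac{7}{8} e_{1} - \frac{9}{4} e_{15} - \frac{9}{2} e_{23} + \frac{55}{9} e_{24} - \frac{21}{4} e_{34} + \frac{27}{16} e_{35} - 8 e_{45} + 27 e_{124} + 16 e_{134} - \frac{81}{8} e_{145} + 8 e_{245} - \frac{27}{2} e_{345} + 4 e_{1234} - \frac{68}{9} e_{12345}
second term: \frac{7}{8} e_{1} + \frac{9}{4} e_{15} + \frac{9}{2} e_{23} + \frac{1}{9} e_{24} - \frac{21}{4} e_{34} - \frac{27}{16} e_{35} + 8 e_{45} + 27 e_{124} + 16 e_{134} - \frac{81}{8} e_{145} + 8 e_{245} - \frac{27}{2} e_{345} + 4 e_{1234} + \frac{40}{9} e_{12345}
Answer: \frac{27}{8}


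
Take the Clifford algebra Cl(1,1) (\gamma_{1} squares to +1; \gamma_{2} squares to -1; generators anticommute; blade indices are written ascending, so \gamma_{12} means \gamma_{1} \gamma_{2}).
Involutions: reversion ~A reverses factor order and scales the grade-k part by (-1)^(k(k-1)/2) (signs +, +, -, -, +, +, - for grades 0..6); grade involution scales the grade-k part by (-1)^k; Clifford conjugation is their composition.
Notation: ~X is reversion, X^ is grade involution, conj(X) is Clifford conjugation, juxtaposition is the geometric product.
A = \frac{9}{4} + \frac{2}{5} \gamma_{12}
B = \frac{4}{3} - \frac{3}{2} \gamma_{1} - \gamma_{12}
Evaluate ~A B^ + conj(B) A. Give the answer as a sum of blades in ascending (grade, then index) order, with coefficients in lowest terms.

first term: \frac{17}{5} + \frac{27}{8} \gamma_{1} + \frac{3}{5} \gamma_{2} - \frac{167}{60} \gamma_{12}
second term: \frac{17}{5} + \frac{27}{8} \gamma_{1} + \frac{3}{5} \gamma_{2} + \frac{167}{60} \gamma_{12}
Answer: \frac{34}{5} + \frac{27}{4} \gamma_{1} + \frac{6}{5} \gamma_{2}


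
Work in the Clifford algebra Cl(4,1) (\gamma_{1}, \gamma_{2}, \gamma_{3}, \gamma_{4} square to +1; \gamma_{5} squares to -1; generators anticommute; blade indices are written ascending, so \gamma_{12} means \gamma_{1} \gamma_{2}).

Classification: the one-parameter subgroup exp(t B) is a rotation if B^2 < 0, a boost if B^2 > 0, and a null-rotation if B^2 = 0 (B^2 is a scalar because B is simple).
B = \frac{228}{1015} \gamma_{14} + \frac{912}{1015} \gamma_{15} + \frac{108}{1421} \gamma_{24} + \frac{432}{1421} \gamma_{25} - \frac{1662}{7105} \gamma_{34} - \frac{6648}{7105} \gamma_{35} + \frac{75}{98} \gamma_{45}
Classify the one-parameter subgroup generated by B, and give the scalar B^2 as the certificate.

B^2 term by term: the squares give (\frac{228}{1015})^2*(\gamma_{14})^2 + (\frac{912}{1015})^2*(\gamma_{15})^2 + (\frac{108}{1421})^2*(\gamma_{24})^2 + (\frac{432}{1421})^2*(\gamma_{25})^2 + (-\frac{1662}{7105})^2*(\gamma_{34})^2 + (-\frac{6648}{7105})^2*(\gamma_{35})^2 + (\frac{75}{98})^2*(\gamma_{45})^2 = \frac{51984}{1030225}*(-1) + \frac{831744}{1030225}*(+1) + \frac{11664}{2019241}*(-1) + \frac{186624}{2019241}*(+1) + \frac{2762244}{50481025}*(-1) + \frac{44195904}{50481025}*(+1) + \frac{5625}{9604}*(+1) = \frac{9}{4} (each basis 2-blade squares to minus the product of its generators' squares); cross terms between blades sharing an index anticommute and cancel; the commuting (index-disjoint) pairs give grade-4 terms 2*c*c'*(blade product), which cancel blade by blade — \gamma_{1245}: -\frac{196992}{1442315} + \frac{196992}{1442315} = 0; \gamma_{1345}: \frac{3031488}{7211575} - \frac{3031488}{7211575} = 0; \gamma_{2345}: \frac{1435968}{10096205} - \frac{1435968}{10096205} = 0 — confirming B is simple. So B^2 = \frac{9}{4}.
Answer: boost, certificate B^2 = \frac{9}{4}. Why this suffices: the scalar \frac{9}{4} survives any versor conjugation, so its sign alone determines the class however B is presented.


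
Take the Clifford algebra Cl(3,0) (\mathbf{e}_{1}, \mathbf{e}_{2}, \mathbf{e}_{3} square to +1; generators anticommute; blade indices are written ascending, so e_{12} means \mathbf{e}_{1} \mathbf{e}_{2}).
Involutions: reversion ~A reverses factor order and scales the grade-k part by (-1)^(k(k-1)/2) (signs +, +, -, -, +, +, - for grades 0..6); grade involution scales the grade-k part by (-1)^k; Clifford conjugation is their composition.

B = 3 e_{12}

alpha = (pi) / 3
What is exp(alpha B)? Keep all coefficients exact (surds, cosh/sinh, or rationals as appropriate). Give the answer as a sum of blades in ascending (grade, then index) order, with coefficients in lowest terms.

B^2 = (3)^2*(e_{12})^2 = 9*(-1) = -9 (a basis 2-blade squares to minus the product of its generators' squares).
B^2 = -9 — since the square is negative, the closed form is circular: l = 3, alpha*l = \pi, so exp(alpha B) = cos(\pi) + (sin(\pi)/3)*B = -1 + (0)*B.
Answer: -1


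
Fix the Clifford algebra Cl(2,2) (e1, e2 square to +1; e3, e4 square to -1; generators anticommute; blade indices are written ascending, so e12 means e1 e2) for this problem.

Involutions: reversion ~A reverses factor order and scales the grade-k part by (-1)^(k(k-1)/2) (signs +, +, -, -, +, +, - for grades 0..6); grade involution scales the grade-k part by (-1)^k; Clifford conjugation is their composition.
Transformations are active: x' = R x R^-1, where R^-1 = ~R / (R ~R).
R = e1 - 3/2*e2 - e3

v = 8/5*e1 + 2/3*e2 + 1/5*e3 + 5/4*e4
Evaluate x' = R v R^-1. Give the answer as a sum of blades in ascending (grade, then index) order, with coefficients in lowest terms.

~R = e1 - 3/2*e2 - e3, and R ~R = 9/4, so R^-1 = ~R / (9/4).
R v = 4/5 + 46/15*e12 + 9/5*e13 + 5/4*e14 + 11/30*e23 - 15/8*e24 - 5/4*e34
Answer: -8/9*e1 - 26/15*e2 - 41/45*e3 - 5/4*e4


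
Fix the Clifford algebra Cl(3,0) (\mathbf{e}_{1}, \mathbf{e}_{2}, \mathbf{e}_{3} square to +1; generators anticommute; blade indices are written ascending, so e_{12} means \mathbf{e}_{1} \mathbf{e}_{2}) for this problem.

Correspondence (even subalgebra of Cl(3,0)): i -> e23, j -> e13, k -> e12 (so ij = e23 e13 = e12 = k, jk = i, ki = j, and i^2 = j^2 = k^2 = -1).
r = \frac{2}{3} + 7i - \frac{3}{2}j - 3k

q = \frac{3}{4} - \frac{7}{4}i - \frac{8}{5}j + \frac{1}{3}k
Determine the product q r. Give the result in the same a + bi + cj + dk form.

In blades: q = \frac{3}{4} + \frac{1}{3} e_{12} - \frac{8}{5} e_{13} - \frac{7}{4} e_{23}, r = \frac{2}{3} - 3 e_{12} - \frac{3}{2} e_{13} + 7 e_{23}.
Distribute q over r term by term (generator squares from the signature, products reordered to ascending indices): (\frac{3}{4})*r = \frac{1}{2} - \frac{9}{4} e_{12} - \frac{9}{8} e_{13} + \frac{21}{4} e_{23}; (\frac{1}{3} e_{12})*r = 1 + \frac{2}{9} e_{12} + \frac{7}{3} e_{13} + \frac{1}{2} e_{23}; (-\frac{8}{5} e_{13})*r = -\frac{12}{5} + \frac{56}{5} e_{12} - \frac{16}{15} e_{13} + \frac{24}{5} e_{23}; (-\frac{7}{4} e_{23})*r = \frac{49}{4} + \frac{21}{8} e_{12} - \frac{21}{4} e_{13} - \frac{7}{6} e_{23}.
Sum: \frac{227}{20} + \frac{4247}{360} e_{12} - \frac{613}{120} e_{13} + \frac{563}{60} e_{23}; translating back through the correspondence:
Answer: \frac{227}{20} + \frac{563}{60}i - \frac{613}{120}j + \frac{4247}{360}k


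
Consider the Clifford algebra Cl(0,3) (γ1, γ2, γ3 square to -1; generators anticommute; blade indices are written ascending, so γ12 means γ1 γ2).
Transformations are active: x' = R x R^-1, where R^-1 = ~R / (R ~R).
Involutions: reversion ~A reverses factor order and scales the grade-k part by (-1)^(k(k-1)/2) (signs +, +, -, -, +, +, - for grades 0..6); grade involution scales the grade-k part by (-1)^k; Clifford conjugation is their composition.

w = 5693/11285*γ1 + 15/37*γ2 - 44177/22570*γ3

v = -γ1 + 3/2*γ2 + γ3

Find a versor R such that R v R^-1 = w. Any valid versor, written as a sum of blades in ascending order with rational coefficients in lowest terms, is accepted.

Reasoning: v^2 = w^2 = -17/4 since conjugation preserves the quadratic form; R = v + w = -5592/11285*γ1 + 141/74*γ2 - 21607/22570*γ3 is then valid when invertible, keeping its own part and reversing (v - w)/2.
Answer: -5592/11285*γ1 + 141/74*γ2 - 21607/22570*γ3


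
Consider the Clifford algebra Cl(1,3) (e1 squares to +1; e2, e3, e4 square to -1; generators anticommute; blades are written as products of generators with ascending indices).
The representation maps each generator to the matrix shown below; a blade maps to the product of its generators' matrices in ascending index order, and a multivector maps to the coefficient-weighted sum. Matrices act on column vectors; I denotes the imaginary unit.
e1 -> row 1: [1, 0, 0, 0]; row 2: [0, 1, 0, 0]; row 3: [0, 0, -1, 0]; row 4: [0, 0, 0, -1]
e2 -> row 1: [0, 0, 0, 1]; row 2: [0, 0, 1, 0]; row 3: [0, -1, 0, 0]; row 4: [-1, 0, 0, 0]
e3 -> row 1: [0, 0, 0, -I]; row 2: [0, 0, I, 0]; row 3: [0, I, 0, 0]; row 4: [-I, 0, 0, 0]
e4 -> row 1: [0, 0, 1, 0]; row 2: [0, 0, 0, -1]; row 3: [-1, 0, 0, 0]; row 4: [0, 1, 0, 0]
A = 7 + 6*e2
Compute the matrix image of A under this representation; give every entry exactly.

M = (7)*1 + (6)*rho(e2), summed entrywise (1 is the identity matrix):
Answer: row 1: [7, 0, 0, 6]; row 2: [0, 7, 6, 0]; row 3: [0, -6, 7, 0]; row 4: [-6, 0, 0, 7]


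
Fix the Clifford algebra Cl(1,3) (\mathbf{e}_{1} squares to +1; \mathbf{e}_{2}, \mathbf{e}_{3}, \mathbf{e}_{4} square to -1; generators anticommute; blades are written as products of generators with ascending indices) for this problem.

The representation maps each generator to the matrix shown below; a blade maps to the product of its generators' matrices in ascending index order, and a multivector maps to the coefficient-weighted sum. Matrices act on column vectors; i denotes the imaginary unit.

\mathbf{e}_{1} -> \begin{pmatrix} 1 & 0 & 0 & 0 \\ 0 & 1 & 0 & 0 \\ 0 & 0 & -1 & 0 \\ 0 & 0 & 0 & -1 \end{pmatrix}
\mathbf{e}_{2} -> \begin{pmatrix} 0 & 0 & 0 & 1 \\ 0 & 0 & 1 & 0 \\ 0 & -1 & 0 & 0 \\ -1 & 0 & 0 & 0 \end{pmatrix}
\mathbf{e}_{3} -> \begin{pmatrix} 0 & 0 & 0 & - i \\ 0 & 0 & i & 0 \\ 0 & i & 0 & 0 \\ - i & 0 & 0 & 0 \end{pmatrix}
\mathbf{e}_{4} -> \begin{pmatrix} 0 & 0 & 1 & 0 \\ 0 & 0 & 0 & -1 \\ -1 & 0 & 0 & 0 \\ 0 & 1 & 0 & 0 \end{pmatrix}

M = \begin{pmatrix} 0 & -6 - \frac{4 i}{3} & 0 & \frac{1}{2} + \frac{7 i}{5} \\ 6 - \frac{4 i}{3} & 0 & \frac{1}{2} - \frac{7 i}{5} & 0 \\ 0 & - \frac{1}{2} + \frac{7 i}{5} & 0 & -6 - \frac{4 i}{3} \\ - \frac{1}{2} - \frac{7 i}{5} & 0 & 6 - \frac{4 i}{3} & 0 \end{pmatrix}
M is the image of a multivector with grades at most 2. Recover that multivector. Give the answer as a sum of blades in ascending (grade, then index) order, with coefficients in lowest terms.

Method: the blade images are trace-orthogonal — tr(rho(e_A) rho(e_B)^-1) = 4 if A = B and 0 otherwise — and rho(e_A)^-1 = (e_A)^2 * rho(e_A) with (e_A)^2 = +1 or -1, so the coefficient of e_A in the preimage is (e_A)^2 * tr(M rho(e_A))/4.
Nonzero projections over blades of grade <= 2: e_{2}: (e_{2})^2 = -1, tr(M rho(e_{2})) = -2, coefficient \frac{1}{2}; e_{1} e_{3}: (e_{1} e_{3})^2 = +1, tr(M rho(e_{1} e_{3})) = - \frac{28}{5}, coefficient -\frac{7}{5}; e_{2} e_{4}: (e_{2} e_{4})^2 = -1, tr(M rho(e_{2} e_{4})) = 24, coefficient -6; e_{3} e_{4}: (e_{3} e_{4})^2 = -1, tr(M rho(e_{3} e_{4})) = - \frac{16}{3}, coefficient \frac{4}{3}. Every other blade of grade <= 2 projects to 0.
Answer: \frac{1}{2} e_{2} - \frac{7}{5} e_{1} e_{3} - 6 e_{2} e_{4} + \frac{4}{3} e_{3} e_{4}


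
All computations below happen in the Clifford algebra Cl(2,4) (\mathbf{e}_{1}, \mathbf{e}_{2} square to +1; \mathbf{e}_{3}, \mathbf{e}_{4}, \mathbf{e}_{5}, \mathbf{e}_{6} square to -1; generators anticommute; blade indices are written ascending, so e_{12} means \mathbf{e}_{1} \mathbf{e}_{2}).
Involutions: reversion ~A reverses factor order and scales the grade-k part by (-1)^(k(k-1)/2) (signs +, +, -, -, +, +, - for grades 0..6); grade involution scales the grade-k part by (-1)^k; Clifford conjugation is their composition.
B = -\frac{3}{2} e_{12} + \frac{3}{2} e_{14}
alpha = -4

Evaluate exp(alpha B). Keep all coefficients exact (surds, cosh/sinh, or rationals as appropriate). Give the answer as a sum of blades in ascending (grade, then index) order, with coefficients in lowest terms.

B^2 term by term: the squares give (-\frac{3}{2})^2*(e_{12})^2 + (\frac{3}{2})^2*(e_{14})^2 = \frac{9}{4}*(-1) + \frac{9}{4}*(+1) = 0 (each basis 2-blade squares to minus the product of its generators' squares); cross terms between blades sharing an index anticommute and cancel. So B^2 = 0.
B^2 = 0, so the series truncates immediately: exp(alpha B) = 1 + alpha B (parabolic case).
Answer: 1 + 6 e_{12} - 6 e_{14}


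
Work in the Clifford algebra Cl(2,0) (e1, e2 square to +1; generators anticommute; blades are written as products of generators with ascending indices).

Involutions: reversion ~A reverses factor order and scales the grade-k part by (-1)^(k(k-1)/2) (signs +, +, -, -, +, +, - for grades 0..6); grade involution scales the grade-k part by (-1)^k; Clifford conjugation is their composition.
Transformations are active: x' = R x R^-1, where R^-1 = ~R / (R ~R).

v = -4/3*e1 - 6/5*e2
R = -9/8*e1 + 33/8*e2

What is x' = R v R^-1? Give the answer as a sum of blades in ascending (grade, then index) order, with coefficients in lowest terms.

~R = -9/8*e1 + 33/8*e2, and R ~R = 585/32, so R^-1 = ~R / (585/32).
R v = -69/20 + 137/20*e1 e2
Answer: 1714/975*e1 - 116/325*e2


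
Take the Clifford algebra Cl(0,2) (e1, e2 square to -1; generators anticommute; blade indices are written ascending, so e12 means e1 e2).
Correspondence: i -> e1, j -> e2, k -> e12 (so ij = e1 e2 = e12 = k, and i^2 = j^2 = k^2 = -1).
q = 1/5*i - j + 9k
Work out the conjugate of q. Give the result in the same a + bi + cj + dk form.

In blades: q = 1/5*e1 - e2 + 9*e12.
Conjugation here is Clifford conjugation: the scalar is fixed and the grade-1 and grade-2 blades all flip sign, giving -1/5*e1 + e2 - 9*e12; translating back:
Answer: -1/5*i + j - 9k


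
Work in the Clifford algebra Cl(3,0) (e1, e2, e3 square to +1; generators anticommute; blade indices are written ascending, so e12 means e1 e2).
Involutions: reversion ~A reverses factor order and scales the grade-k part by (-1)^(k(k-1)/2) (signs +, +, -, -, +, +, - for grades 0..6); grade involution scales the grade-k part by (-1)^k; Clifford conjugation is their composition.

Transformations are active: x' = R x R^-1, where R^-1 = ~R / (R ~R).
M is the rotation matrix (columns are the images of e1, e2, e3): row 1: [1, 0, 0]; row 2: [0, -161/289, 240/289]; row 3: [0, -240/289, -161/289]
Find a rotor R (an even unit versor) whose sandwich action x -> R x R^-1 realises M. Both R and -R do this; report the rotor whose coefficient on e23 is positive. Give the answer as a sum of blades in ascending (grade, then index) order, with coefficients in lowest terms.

Method: write R = a + b12*e12 + b13*e13 + b23*e23 with a^2 + b12^2 + b13^2 + b23^2 = 1 (so R^-1 = ~R). Expanding the columns R e_j ~R gives tr M = 4a^2 - 1 and, from the antisymmetric part, M21 - M12 = -4a*b12, M13 - M31 = 4a*b13, M32 - M23 = -4a*b23.
Here tr M = -33/289, so a^2 = (1 + tr M)/4 = 64/289 and a = ±8/17. Taking a = 8/17: M21 - M12 = 0, M13 - M31 = 0, M32 - M23 = -480/289, giving b12 = 0, b13 = 0, b23 = 15/17, i.e. R = 8/17 + 15/17*e23.
Its e23 coefficient is already positive.
Answer: 8/17 + 15/17*e23. Uniqueness: Spin(3) -> SO(3) maps R and -R to the same rotation of trace -33/289; fixing the sign of the e23 coefficient removes the ambiguity.


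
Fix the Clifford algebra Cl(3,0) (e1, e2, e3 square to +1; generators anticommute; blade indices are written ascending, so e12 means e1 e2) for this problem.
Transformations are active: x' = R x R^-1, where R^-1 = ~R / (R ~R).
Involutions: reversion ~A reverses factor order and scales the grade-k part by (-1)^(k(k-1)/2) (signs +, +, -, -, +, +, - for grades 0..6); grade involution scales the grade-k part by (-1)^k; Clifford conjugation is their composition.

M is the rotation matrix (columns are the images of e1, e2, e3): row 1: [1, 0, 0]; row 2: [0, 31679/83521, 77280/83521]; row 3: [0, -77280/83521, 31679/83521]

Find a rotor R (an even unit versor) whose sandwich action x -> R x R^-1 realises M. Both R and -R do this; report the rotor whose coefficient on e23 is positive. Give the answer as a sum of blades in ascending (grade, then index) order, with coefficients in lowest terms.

Method: write R = a + b12*e12 + b13*e13 + b23*e23 with a^2 + b12^2 + b13^2 + b23^2 = 1 (so R^-1 = ~R). Expanding the columns R e_j ~R gives tr M = 4a^2 - 1 and, from the antisymmetric part, M21 - M12 = -4a*b12, M13 - M31 = 4a*b13, M32 - M23 = -4a*b23.
Here tr M = 146879/83521, so a^2 = (1 + tr M)/4 = 57600/83521 and a = ±240/289. Taking a = 240/289: M21 - M12 = 0, M13 - M31 = 0, M32 - M23 = -154560/83521, giving b12 = 0, b13 = 0, b23 = 161/289, i.e. R = 240/289 + 161/289*e23.
Its e23 coefficient is already positive.
Answer: 240/289 + 161/289*e23. Key observation: the double cover Spin(3) -> SO(3) sends R and -R to the same matrix (trace 146879/83521 here), so the stated sign of the e23 coefficient is what selects one sheet.


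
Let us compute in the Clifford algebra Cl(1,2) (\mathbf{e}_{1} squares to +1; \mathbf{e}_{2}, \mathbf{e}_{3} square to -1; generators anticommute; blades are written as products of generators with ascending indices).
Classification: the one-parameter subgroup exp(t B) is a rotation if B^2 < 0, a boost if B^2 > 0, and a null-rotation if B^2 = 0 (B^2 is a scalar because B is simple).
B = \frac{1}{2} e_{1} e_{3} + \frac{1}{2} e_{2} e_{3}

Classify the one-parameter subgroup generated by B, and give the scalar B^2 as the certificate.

B^2 term by term: the squares give (\frac{1}{2})^2*(e_{1} e_{3})^2 + (\frac{1}{2})^2*(e_{2} e_{3})^2 = \frac{1}{4}*(+1) + \frac{1}{4}*(-1) = 0 (each basis 2-blade squares to minus the product of its generators' squares); cross terms between blades sharing an index anticommute and cancel. So B^2 = 0.
Answer: null-rotation, certificate B^2 = 0. The class reads off the invariant scalar 0 directly.


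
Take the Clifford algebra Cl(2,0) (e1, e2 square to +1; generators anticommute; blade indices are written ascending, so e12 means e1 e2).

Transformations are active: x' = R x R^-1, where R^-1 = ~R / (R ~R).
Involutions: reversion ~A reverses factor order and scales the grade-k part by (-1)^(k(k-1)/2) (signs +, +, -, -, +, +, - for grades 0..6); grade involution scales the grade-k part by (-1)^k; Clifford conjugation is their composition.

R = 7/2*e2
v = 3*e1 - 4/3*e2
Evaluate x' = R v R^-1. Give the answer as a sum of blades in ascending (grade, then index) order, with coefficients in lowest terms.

~R = 7/2*e2, and R ~R = 49/4, so R^-1 = ~R / (49/4).
R v = -14/3 - 21/2*e12
Answer: -3*e1 - 4/3*e2


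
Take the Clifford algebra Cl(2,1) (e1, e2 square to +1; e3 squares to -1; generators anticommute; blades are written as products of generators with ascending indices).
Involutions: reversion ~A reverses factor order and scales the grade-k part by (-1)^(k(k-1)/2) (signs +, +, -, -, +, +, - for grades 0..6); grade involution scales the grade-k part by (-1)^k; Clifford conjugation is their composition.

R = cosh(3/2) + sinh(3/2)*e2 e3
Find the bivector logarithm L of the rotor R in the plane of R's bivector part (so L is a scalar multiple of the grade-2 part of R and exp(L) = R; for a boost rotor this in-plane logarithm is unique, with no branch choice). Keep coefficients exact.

The scalar part of R is cosh(3/2), which determines |rapidity| via cosh; the sign lives in the bivector part, and pairing them (bivector part over sinh of the rapidity = the plane) gives the unique in-plane L = rapidity * plane.
Concretely: cosh(rapidity) = cosh(3/2) gives rapidity = ±3/2, and since rapidity/sinh(rapidity) is even the sign is immaterial: L = (rapidity/sinh(rapidity)) * <R>_2 = (3/(2*sinh(3/2))) * <R>_2.
Answer: 3/2*e2 e3


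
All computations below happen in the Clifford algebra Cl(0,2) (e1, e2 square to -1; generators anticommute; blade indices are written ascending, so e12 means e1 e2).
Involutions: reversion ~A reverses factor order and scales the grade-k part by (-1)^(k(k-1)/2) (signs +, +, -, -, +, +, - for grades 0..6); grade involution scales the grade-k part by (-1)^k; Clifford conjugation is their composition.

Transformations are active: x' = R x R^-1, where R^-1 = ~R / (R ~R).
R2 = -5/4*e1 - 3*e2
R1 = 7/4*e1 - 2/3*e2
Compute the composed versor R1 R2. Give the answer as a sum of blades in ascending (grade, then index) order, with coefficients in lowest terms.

Distribute over the terms of R1 (each basis-blade product reordered to ascending indices, repeated generators contracted through their squares):
(7/4*e1) R2 = 35/16 - 21/4*e12
(-2/3*e2) R2 = -2 - 5/6*e12
Summing the partial products and collecting blades:
Answer: 3/16 - 73/12*e12


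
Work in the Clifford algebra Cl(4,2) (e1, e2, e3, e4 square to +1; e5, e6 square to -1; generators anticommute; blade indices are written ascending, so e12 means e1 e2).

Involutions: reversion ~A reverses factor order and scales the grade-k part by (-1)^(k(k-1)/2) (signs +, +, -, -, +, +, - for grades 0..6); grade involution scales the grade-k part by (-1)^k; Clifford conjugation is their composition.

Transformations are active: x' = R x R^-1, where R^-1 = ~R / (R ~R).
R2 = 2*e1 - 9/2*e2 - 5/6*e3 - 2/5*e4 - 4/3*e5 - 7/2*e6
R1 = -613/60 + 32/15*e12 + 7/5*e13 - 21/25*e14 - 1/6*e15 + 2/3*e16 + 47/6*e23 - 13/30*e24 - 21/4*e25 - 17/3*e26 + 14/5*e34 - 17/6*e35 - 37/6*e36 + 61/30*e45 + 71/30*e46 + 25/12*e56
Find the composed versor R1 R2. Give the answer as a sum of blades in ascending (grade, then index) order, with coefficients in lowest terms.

Distribute over the terms of R2 (each basis-blade product reordered to ascending indices, repeated generators contracted through their squares):
R1 (2*e1) = -613/30*e1 - 64/15*e2 - 14/5*e3 + 42/25*e4 + 1/3*e5 - 4/3*e6 + 47/3*e123 - 13/15*e124 - 21/2*e125 - 34/3*e126 + 28/5*e134 - 17/3*e135 - 37/3*e136 + 61/15*e145 + 71/15*e146 + 25/6*e156
R1 (-9/2*e2) = -48/5*e1 + 1839/40*e2 + 141/4*e3 - 39/20*e4 - 189/8*e5 - 51/2*e6 + 63/10*e123 - 189/50*e124 - 3/4*e125 + 3*e126 - 63/5*e234 + 51/4*e235 + 111/4*e236 - 183/20*e245 - 213/20*e246 - 75/8*e256
R1 (-5/6*e3) = -7/6*e1 - 235/36*e2 + 613/72*e3 + 7/3*e4 - 85/36*e5 - 185/36*e6 - 16/9*e123 - 7/10*e134 - 5/36*e135 + 5/9*e136 - 13/36*e234 - 35/8*e235 - 85/18*e236 - 61/36*e345 - 71/36*e346 - 125/72*e356
R1 (-2/5*e4) = 42/125*e1 + 13/75*e2 - 28/25*e3 + 613/150*e4 + 61/75*e5 + 71/75*e6 - 64/75*e124 - 14/25*e134 - 1/15*e145 + 4/15*e146 - 47/15*e234 - 21/10*e245 - 34/15*e246 - 17/15*e345 - 37/15*e346 - 5/6*e456
R1 (-4/3*e5) = -2/9*e1 - 7*e2 - 34/9*e3 + 122/45*e4 + 613/45*e5 - 25/9*e6 - 128/45*e125 - 28/15*e135 + 28/25*e145 + 8/9*e156 - 94/9*e235 + 26/45*e245 - 68/9*e256 - 56/15*e345 - 74/9*e356 + 142/45*e456
R1 (-7/2*e6) = 7/3*e1 - 119/6*e2 - 259/12*e3 + 497/60*e4 + 175/24*e5 + 4291/120*e6 - 112/15*e126 - 49/10*e136 + 147/50*e146 + 7/12*e156 - 329/12*e236 + 91/60*e246 + 147/8*e256 - 49/5*e346 + 119/12*e356 - 427/60*e456
Summing the partial products and collecting blades:
Answer: -32347/1125*e1 + 15337/1800*e2 + 26069/1800*e3 + 1543/90*e4 - 3533/900*e5 + 391/200*e6 + 1817/90*e123 - 11/2*e124 - 2537/180*e125 - 79/5*e126 + 217/50*e134 - 1381/180*e135 - 1501/90*e136 + 128/25*e145 + 397/50*e146 + 203/36*e156 - 2897/180*e234 - 149/72*e235 - 79/18*e236 - 1921/180*e245 - 57/5*e246 + 13/9*e256 - 1181/180*e345 - 2563/180*e346 - 1/24*e356 - 863/180*e456


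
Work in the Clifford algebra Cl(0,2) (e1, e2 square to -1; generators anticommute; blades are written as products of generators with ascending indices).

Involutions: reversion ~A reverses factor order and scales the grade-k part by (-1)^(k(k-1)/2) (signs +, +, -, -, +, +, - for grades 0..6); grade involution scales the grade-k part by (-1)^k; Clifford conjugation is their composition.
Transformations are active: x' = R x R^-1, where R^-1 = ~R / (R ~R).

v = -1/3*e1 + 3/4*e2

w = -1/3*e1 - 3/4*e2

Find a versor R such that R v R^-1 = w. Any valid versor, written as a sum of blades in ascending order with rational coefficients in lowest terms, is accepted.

Here q(v) = q(w) = -97/144; the classical choice R = v + w = -2/3*e1 then realises v -> w under the sandwich.
Answer: -2/3*e1


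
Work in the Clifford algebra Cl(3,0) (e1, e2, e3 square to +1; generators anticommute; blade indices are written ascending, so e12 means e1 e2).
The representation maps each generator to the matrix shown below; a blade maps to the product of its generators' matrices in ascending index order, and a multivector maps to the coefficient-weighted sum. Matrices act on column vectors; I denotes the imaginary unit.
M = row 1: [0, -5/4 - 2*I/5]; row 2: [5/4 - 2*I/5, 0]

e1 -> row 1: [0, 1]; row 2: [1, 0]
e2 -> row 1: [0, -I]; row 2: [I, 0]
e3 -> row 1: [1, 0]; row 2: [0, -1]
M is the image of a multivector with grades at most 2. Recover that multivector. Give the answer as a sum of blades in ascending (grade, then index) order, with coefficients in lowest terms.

Method: 1, rho(e1), rho(e2), rho(e3) form a trace-orthogonal basis of the 2x2 complex matrices (tr(X Y) = 2 if X = Y, else 0), so M = m0*1 + m1*rho(e1) + m2*rho(e2) + m3*rho(e3) with m0 = tr(M)/2 = 0, m1 = tr(M rho(e1))/2 = -2*I/5, m2 = tr(M rho(e2))/2 = -5*I/4, m3 = tr(M rho(e3))/2 = 0.
Multiplying table entries, the bivector images are rho(e12) = I*rho(e3), rho(e13) = -I*rho(e2), rho(e23) = I*rho(e1); with real blade coefficients the real parts of m0..m3 are the coefficients of 1, e1, e2, e3 and the imaginary parts give the bivectors (e23: Im m1, e13: -Im m2, e12: Im m3).
Answer: 5/4*e13 - 2/5*e23


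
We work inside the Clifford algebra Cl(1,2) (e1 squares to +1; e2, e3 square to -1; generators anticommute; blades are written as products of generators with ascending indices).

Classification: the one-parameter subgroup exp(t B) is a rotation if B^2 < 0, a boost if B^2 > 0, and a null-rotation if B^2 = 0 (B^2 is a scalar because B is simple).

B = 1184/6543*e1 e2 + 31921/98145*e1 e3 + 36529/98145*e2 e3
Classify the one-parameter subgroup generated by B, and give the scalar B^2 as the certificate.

B^2 term by term: the squares give (1184/6543)^2*(e1 e2)^2 + (31921/98145)^2*(e1 e3)^2 + (36529/98145)^2*(e2 e3)^2 = 1401856/42810849*(+1) + 1018950241/9632441025*(+1) + 1334367841/9632441025*(-1) = 0 (each basis 2-blade squares to minus the product of its generators' squares); cross terms between blades sharing an index anticommute and cancel. So B^2 = 0.
Answer: null-rotation, certificate B^2 = 0. Note: conjugating B changes its blade decomposition but never the scalar B^2 = 0, whose sign settles the classification.


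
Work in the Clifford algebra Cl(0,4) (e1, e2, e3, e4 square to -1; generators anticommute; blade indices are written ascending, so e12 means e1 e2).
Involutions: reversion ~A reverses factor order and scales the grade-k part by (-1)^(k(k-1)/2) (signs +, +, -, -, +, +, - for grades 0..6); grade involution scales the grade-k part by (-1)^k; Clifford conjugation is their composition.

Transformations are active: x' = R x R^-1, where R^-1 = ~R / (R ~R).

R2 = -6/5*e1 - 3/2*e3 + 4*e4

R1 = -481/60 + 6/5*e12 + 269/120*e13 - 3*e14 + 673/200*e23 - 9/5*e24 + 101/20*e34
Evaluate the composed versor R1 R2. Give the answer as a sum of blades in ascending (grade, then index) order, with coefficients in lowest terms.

Distribute over the terms of R2 (each basis-blade product reordered to ascending indices, repeated generators contracted through their squares):
R1 (-6/5*e1) = 481/50*e1 - 36/25*e2 - 269/100*e3 + 18/5*e4 - 2019/500*e123 + 54/25*e124 - 303/50*e134
R1 (-3/2*e3) = 269/80*e1 + 2019/400*e2 + 481/40*e3 - 303/40*e4 - 9/5*e123 - 9/2*e134 - 27/10*e234
R1 (4*e4) = 12*e1 + 36/5*e2 - 101/5*e3 - 481/15*e4 + 24/5*e124 + 269/30*e134 + 673/50*e234
Summing the partial products and collecting blades:
Answer: 9993/400*e1 + 4323/400*e2 - 2173/200*e3 - 865/24*e4 - 2919/500*e123 + 174/25*e124 - 239/150*e134 + 269/25*e234


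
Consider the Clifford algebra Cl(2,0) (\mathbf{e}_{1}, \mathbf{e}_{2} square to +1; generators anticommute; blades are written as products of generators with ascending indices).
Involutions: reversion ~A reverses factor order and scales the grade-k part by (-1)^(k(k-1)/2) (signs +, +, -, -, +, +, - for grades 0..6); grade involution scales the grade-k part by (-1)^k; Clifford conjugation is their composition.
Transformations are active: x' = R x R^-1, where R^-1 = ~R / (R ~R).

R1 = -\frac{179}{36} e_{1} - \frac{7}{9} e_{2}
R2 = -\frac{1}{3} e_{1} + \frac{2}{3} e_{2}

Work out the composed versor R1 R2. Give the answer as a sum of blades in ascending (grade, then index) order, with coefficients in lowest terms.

Distribute over the terms of R1 (each basis-blade product reordered to ascending indices, repeated generators contracted through their squares):
(-\frac{179}{36} e_{1}) R2 = \frac{179}{108} - \frac{179}{54} e_{1} e_{2}
(-\frac{7}{9} e_{2}) R2 = -\frac{14}{27} - \frac{7}{27} e_{1} e_{2}
Summing the partial products and collecting blades:
Answer: \frac{41}{36} - \frac{193}{54} e_{1} e_{2}


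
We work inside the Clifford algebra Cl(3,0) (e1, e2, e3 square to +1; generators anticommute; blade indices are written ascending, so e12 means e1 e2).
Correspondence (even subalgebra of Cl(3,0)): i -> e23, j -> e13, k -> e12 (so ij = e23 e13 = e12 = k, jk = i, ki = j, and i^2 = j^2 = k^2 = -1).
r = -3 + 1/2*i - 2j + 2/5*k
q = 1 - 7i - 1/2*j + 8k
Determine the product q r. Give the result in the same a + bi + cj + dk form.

In blades: q = 1 + 8*e12 - 1/2*e13 - 7*e23, r = -3 + 2/5*e12 - 2*e13 + 1/2*e23.
Distribute q over r term by term (generator squares from the signature, products reordered to ascending indices): (1)*r = -3 + 2/5*e12 - 2*e13 + 1/2*e23; (8*e12)*r = -16/5 - 24*e12 + 4*e13 + 16*e23; (-1/2*e13)*r = -1 + 1/4*e12 + 3/2*e13 - 1/5*e23; (-7*e23)*r = 7/2 + 14*e12 + 14/5*e13 + 21*e23.
Sum: -37/10 - 187/20*e12 + 63/10*e13 + 373/10*e23; translating back through the correspondence:
Answer: -37/10 + 373/10*i + 63/10*j - 187/20*k


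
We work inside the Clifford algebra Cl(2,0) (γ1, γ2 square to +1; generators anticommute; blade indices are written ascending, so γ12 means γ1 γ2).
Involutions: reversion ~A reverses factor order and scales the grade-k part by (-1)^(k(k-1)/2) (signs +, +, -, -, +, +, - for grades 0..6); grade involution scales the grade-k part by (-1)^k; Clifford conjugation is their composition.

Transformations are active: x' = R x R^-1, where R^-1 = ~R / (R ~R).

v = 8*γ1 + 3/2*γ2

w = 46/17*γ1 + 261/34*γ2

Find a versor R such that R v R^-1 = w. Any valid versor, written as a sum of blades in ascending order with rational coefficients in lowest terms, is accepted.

Here q(v) = q(w) = 265/4; the classical choice R = v + w = 182/17*γ1 + 156/17*γ2 then realises v -> w under the sandwich.
Answer: 182/17*γ1 + 156/17*γ2


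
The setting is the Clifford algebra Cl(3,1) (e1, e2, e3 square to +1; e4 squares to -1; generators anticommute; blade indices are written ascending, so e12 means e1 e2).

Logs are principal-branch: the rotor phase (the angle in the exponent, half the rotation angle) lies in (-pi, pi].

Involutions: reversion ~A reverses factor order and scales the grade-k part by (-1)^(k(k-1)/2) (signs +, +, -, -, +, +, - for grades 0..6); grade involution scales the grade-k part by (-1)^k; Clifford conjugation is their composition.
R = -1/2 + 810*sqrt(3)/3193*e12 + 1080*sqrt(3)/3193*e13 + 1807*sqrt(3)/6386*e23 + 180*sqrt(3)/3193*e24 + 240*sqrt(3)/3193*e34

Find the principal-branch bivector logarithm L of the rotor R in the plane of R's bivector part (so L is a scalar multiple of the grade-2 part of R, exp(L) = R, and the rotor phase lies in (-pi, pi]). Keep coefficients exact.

The scalar part of R is -1/2, so the principal-branch rotor phase is pinned; divide the bivector part by its sine to get the unit plane — L is the phase times that plane.
Concretely: cos(phase) = -1/2 gives phase = ±2*pi/3, and since phase/sin(phase) is even the sign is immaterial: L = (phase/sin(phase)) * <R>_2 = (4*sqrt(3)*pi/9) * <R>_2.
Answer: 1080*pi/3193*e12 + 1440*pi/3193*e13 + 3614*pi/9579*e23 + 240*pi/3193*e24 + 320*pi/3193*e34


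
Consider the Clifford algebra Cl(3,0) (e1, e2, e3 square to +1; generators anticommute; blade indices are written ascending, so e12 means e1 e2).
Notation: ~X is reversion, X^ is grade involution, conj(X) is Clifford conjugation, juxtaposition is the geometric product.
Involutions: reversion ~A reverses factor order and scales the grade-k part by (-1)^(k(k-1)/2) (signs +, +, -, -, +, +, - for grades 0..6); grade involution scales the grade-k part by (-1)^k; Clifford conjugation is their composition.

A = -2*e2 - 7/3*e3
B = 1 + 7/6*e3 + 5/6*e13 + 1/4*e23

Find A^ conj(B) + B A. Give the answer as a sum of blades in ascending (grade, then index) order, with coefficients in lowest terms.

first term: -49/18 + 35/18*e1 + 31/12*e2 + 11/6*e3 - 7/3*e23 + 5/3*e123
second term: -49/18 - 35/18*e1 - 31/12*e2 - 11/6*e3 + 7/3*e23 + 5/3*e123
Answer: -49/9 + 10/3*e123


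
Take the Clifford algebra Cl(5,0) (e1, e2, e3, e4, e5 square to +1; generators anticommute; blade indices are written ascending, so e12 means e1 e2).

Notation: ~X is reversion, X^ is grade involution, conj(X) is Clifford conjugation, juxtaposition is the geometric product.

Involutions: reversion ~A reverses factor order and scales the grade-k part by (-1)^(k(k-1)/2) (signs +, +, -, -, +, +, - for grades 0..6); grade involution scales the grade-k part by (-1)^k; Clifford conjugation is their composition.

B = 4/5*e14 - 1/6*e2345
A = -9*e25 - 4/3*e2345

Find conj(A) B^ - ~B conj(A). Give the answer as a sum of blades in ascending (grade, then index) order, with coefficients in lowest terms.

first term: 2/9 + 3/2*e34 + 16/15*e1235 - 36/5*e1245
second term: 2/9 + 3/2*e34 + 16/15*e1235 + 36/5*e1245
Answer: -72/5*e1245


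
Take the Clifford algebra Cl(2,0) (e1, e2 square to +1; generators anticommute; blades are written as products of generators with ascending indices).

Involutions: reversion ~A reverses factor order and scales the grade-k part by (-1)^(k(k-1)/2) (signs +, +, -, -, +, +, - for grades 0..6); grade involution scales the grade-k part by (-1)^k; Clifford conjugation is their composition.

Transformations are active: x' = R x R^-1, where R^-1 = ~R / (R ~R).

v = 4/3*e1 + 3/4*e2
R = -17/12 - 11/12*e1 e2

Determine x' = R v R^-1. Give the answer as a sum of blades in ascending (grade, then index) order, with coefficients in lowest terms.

~R = -17/12 + 11/12*e1 e2, and R ~R = 205/72, so R^-1 = ~R / (205/72).
R v = -371/144*e1 + 23/144*e2
Answer: 1009/820*e1 - 559/615*e2


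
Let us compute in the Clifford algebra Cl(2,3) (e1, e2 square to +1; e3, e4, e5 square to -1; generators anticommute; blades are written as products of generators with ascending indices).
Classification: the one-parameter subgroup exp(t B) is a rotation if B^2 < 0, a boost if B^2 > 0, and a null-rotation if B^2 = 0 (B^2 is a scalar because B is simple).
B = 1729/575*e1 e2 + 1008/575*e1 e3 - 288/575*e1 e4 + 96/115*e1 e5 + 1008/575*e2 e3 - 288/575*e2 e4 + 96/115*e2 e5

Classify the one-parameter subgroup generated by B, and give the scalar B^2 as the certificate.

B^2 term by term: the squares give (1729/575)^2*(e1 e2)^2 + (1008/575)^2*(e1 e3)^2 + (-288/575)^2*(e1 e4)^2 + (96/115)^2*(e1 e5)^2 + (1008/575)^2*(e2 e3)^2 + (-288/575)^2*(e2 e4)^2 + (96/115)^2*(e2 e5)^2 = 2989441/330625*(-1) + 1016064/330625*(+1) + 82944/330625*(+1) + 9216/13225*(+1) + 1016064/330625*(+1) + 82944/330625*(+1) + 9216/13225*(+1) = -1 (each basis 2-blade squares to minus the product of its generators' squares); cross terms between blades sharing an index anticommute and cancel; the commuting (index-disjoint) pairs give grade-4 terms 2*c*c'*(blade product), which cancel blade by blade — e1 e2 e3 e4: 580608/330625 - 580608/330625 = 0; e1 e2 e3 e5: -193536/66125 + 193536/66125 = 0; e1 e2 e4 e5: 55296/66125 - 55296/66125 = 0 — confirming B is simple. So B^2 = -1.
Answer: rotation, certificate B^2 = -1. The invariant at work: B^2 = -1 is unchanged by conjugation, hence its sign classifies the subgroup whatever basis B is written in.


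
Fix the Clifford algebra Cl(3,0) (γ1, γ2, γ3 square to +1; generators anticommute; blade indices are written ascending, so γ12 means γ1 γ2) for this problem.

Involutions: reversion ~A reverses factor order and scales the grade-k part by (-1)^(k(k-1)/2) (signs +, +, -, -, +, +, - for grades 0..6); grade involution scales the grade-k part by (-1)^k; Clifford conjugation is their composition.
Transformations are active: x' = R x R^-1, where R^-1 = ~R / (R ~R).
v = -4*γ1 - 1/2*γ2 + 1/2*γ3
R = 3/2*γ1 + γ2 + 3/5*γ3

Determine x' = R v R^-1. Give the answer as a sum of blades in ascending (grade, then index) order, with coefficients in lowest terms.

~R = 3/2*γ1 + γ2 + 3/5*γ3, and R ~R = 361/100, so R^-1 = ~R / (361/100).
R v = -31/5 + 13/4*γ12 + 63/20*γ13 + 4/5*γ23
Answer: -416/361*γ1 - 2119/722*γ2 - 1849/722*γ3
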